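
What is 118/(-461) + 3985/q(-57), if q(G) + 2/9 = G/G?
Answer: 16532939/3227 ≈ 5123.3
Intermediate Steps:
q(G) = 7/9 (q(G) = -2/9 + G/G = -2/9 + 1 = 7/9)
118/(-461) + 3985/q(-57) = 118/(-461) + 3985/(7/9) = 118*(-1/461) + 3985*(9/7) = -118/461 + 35865/7 = 16532939/3227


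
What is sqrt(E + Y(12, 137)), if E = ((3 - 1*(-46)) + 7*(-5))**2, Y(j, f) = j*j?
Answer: 2*sqrt(85) ≈ 18.439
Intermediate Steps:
Y(j, f) = j**2
E = 196 (E = ((3 + 46) - 35)**2 = (49 - 35)**2 = 14**2 = 196)
sqrt(E + Y(12, 137)) = sqrt(196 + 12**2) = sqrt(196 + 144) = sqrt(340) = 2*sqrt(85)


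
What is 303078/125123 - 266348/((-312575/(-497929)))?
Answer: -16594016981269066/39110321725 ≈ -4.2429e+5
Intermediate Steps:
303078/125123 - 266348/((-312575/(-497929))) = 303078*(1/125123) - 266348/((-312575*(-1/497929))) = 303078/125123 - 266348/312575/497929 = 303078/125123 - 266348*497929/312575 = 303078/125123 - 132622393292/312575 = -16594016981269066/39110321725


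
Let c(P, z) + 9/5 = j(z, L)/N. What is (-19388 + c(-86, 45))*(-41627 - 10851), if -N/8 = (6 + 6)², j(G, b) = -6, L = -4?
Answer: 488418072517/480 ≈ 1.0175e+9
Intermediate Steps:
N = -1152 (N = -8*(6 + 6)² = -8*12² = -8*144 = -1152)
c(P, z) = -1723/960 (c(P, z) = -9/5 - 6/(-1152) = -9/5 - 6*(-1/1152) = -9/5 + 1/192 = -1723/960)
(-19388 + c(-86, 45))*(-41627 - 10851) = (-19388 - 1723/960)*(-41627 - 10851) = -18614203/960*(-52478) = 488418072517/480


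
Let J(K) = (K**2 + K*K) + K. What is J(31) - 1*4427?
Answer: -2474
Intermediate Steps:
J(K) = K + 2*K**2 (J(K) = (K**2 + K**2) + K = 2*K**2 + K = K + 2*K**2)
J(31) - 1*4427 = 31*(1 + 2*31) - 1*4427 = 31*(1 + 62) - 4427 = 31*63 - 4427 = 1953 - 4427 = -2474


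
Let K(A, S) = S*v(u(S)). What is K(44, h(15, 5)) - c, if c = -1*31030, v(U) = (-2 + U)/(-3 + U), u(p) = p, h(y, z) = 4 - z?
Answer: 124117/4 ≈ 31029.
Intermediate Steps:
v(U) = (-2 + U)/(-3 + U)
c = -31030
K(A, S) = S*(-2 + S)/(-3 + S) (K(A, S) = S*((-2 + S)/(-3 + S)) = S*(-2 + S)/(-3 + S))
K(44, h(15, 5)) - c = (4 - 1*5)*(-2 + (4 - 1*5))/(-3 + (4 - 1*5)) - 1*(-31030) = (4 - 5)*(-2 + (4 - 5))/(-3 + (4 - 5)) + 31030 = -(-2 - 1)/(-3 - 1) + 31030 = -1*(-3)/(-4) + 31030 = -1*(-¼)*(-3) + 31030 = -¾ + 31030 = 124117/4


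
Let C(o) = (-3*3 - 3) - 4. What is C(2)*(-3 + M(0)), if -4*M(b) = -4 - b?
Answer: 32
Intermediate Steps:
M(b) = 1 + b/4 (M(b) = -(-4 - b)/4 = 1 + b/4)
C(o) = -16 (C(o) = (-9 - 3) - 4 = -12 - 4 = -16)
C(2)*(-3 + M(0)) = -16*(-3 + (1 + (¼)*0)) = -16*(-3 + (1 + 0)) = -16*(-3 + 1) = -16*(-2) = 32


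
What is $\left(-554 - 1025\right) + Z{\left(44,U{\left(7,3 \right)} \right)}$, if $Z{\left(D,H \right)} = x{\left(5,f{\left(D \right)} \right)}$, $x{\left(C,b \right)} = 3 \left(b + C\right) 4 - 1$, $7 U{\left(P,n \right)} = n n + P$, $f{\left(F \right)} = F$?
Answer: $-992$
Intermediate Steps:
$U{\left(P,n \right)} = \frac{P}{7} + \frac{n^{2}}{7}$ ($U{\left(P,n \right)} = \frac{n n + P}{7} = \frac{n^{2} + P}{7} = \frac{P + n^{2}}{7} = \frac{P}{7} + \frac{n^{2}}{7}$)
$x{\left(C,b \right)} = -1 + 12 C + 12 b$ ($x{\left(C,b \right)} = 3 \left(C + b\right) 4 - 1 = 3 \left(4 C + 4 b\right) - 1 = \left(12 C + 12 b\right) - 1 = -1 + 12 C + 12 b$)
$Z{\left(D,H \right)} = 59 + 12 D$ ($Z{\left(D,H \right)} = -1 + 12 \cdot 5 + 12 D = -1 + 60 + 12 D = 59 + 12 D$)
$\left(-554 - 1025\right) + Z{\left(44,U{\left(7,3 \right)} \right)} = \left(-554 - 1025\right) + \left(59 + 12 \cdot 44\right) = -1579 + \left(59 + 528\right) = -1579 + 587 = -992$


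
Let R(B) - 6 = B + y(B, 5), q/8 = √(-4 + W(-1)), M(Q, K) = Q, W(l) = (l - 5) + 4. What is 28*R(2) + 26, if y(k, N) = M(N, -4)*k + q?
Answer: 530 + 224*I*√6 ≈ 530.0 + 548.69*I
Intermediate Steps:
W(l) = -1 + l (W(l) = (-5 + l) + 4 = -1 + l)
q = 8*I*√6 (q = 8*√(-4 + (-1 - 1)) = 8*√(-4 - 2) = 8*√(-6) = 8*(I*√6) = 8*I*√6 ≈ 19.596*I)
y(k, N) = N*k + 8*I*√6
R(B) = 6 + 6*B + 8*I*√6 (R(B) = 6 + (B + (5*B + 8*I*√6)) = 6 + (6*B + 8*I*√6) = 6 + 6*B + 8*I*√6)
28*R(2) + 26 = 28*(6 + 6*2 + 8*I*√6) + 26 = 28*(6 + 12 + 8*I*√6) + 26 = 28*(18 + 8*I*√6) + 26 = (504 + 224*I*√6) + 26 = 530 + 224*I*√6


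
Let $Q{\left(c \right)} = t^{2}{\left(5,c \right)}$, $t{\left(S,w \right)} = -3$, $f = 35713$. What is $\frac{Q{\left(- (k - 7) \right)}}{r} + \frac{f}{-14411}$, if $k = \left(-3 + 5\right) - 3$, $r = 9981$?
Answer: $- \frac{39591306}{15981799} \approx -2.4773$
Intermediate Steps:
$k = -1$ ($k = 2 - 3 = -1$)
$Q{\left(c \right)} = 9$ ($Q{\left(c \right)} = \left(-3\right)^{2} = 9$)
$\frac{Q{\left(- (k - 7) \right)}}{r} + \frac{f}{-14411} = \frac{9}{9981} + \frac{35713}{-14411} = 9 \cdot \frac{1}{9981} + 35713 \left(- \frac{1}{14411}\right) = \frac{1}{1109} - \frac{35713}{14411} = - \frac{39591306}{15981799}$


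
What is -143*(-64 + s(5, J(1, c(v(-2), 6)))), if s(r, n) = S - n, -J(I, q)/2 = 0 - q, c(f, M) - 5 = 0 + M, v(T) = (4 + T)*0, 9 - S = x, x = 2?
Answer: 11297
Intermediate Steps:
S = 7 (S = 9 - 1*2 = 9 - 2 = 7)
v(T) = 0
c(f, M) = 5 + M (c(f, M) = 5 + (0 + M) = 5 + M)
J(I, q) = 2*q (J(I, q) = -2*(0 - q) = -(-2)*q = 2*q)
s(r, n) = 7 - n
-143*(-64 + s(5, J(1, c(v(-2), 6)))) = -143*(-64 + (7 - 2*(5 + 6))) = -143*(-64 + (7 - 2*11)) = -143*(-64 + (7 - 1*22)) = -143*(-64 + (7 - 22)) = -143*(-64 - 15) = -143*(-79) = 11297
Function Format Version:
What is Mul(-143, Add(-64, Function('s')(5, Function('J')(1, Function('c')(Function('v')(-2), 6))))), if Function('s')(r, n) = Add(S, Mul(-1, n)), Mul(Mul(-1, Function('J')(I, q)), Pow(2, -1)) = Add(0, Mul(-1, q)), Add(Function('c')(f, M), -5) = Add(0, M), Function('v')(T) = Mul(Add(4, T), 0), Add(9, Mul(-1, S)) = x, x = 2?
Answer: 11297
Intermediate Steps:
S = 7 (S = Add(9, Mul(-1, 2)) = Add(9, -2) = 7)
Function('v')(T) = 0
Function('c')(f, M) = Add(5, M) (Function('c')(f, M) = Add(5, Add(0, M)) = Add(5, M))
Function('J')(I, q) = Mul(2, q) (Function('J')(I, q) = Mul(-2, Add(0, Mul(-1, q))) = Mul(-2, Mul(-1, q)) = Mul(2, q))
Function('s')(r, n) = Add(7, Mul(-1, n))
Mul(-143, Add(-64, Function('s')(5, Function('J')(1, Function('c')(Function('v')(-2), 6))))) = Mul(-143, Add(-64, Add(7, Mul(-1, Mul(2, Add(5, 6)))))) = Mul(-143, Add(-64, Add(7, Mul(-1, Mul(2, 11))))) = Mul(-143, Add(-64, Add(7, Mul(-1, 22)))) = Mul(-143, Add(-64, Add(7, -22))) = Mul(-143, Add(-64, -15)) = Mul(-143, -79) = 11297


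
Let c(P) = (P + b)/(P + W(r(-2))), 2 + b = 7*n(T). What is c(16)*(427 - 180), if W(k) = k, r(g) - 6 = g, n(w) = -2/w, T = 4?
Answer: 5187/40 ≈ 129.68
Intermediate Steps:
r(g) = 6 + g
b = -11/2 (b = -2 + 7*(-2/4) = -2 + 7*(-2*1/4) = -2 + 7*(-1/2) = -2 - 7/2 = -11/2 ≈ -5.5000)
c(P) = (-11/2 + P)/(4 + P) (c(P) = (P - 11/2)/(P + (6 - 2)) = (-11/2 + P)/(P + 4) = (-11/2 + P)/(4 + P))
c(16)*(427 - 180) = ((-11/2 + 16)/(4 + 16))*(427 - 180) = ((21/2)/20)*247 = ((1/20)*(21/2))*247 = (21/40)*247 = 5187/40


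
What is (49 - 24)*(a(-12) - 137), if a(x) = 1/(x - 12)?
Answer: -82225/24 ≈ -3426.0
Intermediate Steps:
a(x) = 1/(-12 + x)
(49 - 24)*(a(-12) - 137) = (49 - 24)*(1/(-12 - 12) - 137) = 25*(1/(-24) - 137) = 25*(-1/24 - 137) = 25*(-3289/24) = -82225/24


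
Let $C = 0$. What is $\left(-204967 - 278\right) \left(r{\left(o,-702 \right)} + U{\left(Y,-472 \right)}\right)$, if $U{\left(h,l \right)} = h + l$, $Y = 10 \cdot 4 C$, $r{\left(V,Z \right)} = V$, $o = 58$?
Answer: $84971430$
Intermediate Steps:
$Y = 0$ ($Y = 10 \cdot 4 \cdot 0 = 10 \cdot 0 = 0$)
$\left(-204967 - 278\right) \left(r{\left(o,-702 \right)} + U{\left(Y,-472 \right)}\right) = \left(-204967 - 278\right) \left(58 + \left(0 - 472\right)\right) = - 205245 \left(58 - 472\right) = \left(-205245\right) \left(-414\right) = 84971430$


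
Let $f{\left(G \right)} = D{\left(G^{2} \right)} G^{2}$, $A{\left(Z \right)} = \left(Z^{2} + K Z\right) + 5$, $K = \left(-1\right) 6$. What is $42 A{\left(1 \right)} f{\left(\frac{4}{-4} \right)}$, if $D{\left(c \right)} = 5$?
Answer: $0$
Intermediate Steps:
$K = -6$
$A{\left(Z \right)} = 5 + Z^{2} - 6 Z$ ($A{\left(Z \right)} = \left(Z^{2} - 6 Z\right) + 5 = 5 + Z^{2} - 6 Z$)
$f{\left(G \right)} = 5 G^{2}$
$42 A{\left(1 \right)} f{\left(\frac{4}{-4} \right)} = 42 \left(5 + 1^{2} - 6\right) 5 \left(\frac{4}{-4}\right)^{2} = 42 \left(5 + 1 - 6\right) 5 \left(4 \left(- \frac{1}{4}\right)\right)^{2} = 42 \cdot 0 \cdot 5 \left(-1\right)^{2} = 0 \cdot 5 \cdot 1 = 0 \cdot 5 = 0$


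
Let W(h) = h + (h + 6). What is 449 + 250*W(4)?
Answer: 3949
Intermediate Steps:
W(h) = 6 + 2*h (W(h) = h + (6 + h) = 6 + 2*h)
449 + 250*W(4) = 449 + 250*(6 + 2*4) = 449 + 250*(6 + 8) = 449 + 250*14 = 449 + 3500 = 3949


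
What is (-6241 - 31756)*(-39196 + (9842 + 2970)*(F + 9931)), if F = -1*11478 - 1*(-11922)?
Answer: -5049242896088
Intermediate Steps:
F = 444 (F = -11478 + 11922 = 444)
(-6241 - 31756)*(-39196 + (9842 + 2970)*(F + 9931)) = (-6241 - 31756)*(-39196 + (9842 + 2970)*(444 + 9931)) = -37997*(-39196 + 12812*10375) = -37997*(-39196 + 132924500) = -37997*132885304 = -5049242896088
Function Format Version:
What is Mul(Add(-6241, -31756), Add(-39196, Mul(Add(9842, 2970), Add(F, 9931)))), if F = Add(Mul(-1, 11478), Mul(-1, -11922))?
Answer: -5049242896088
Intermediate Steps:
F = 444 (F = Add(-11478, 11922) = 444)
Mul(Add(-6241, -31756), Add(-39196, Mul(Add(9842, 2970), Add(F, 9931)))) = Mul(Add(-6241, -31756), Add(-39196, Mul(Add(9842, 2970), Add(444, 9931)))) = Mul(-37997, Add(-39196, Mul(12812, 10375))) = Mul(-37997, Add(-39196, 132924500)) = Mul(-37997, 132885304) = -5049242896088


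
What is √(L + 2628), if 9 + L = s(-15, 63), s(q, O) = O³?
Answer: 3*√28074 ≈ 502.66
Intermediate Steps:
L = 250038 (L = -9 + 63³ = -9 + 250047 = 250038)
√(L + 2628) = √(250038 + 2628) = √252666 = 3*√28074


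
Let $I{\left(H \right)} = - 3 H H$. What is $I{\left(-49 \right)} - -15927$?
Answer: $8724$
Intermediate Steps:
$I{\left(H \right)} = - 3 H^{2}$
$I{\left(-49 \right)} - -15927 = - 3 \left(-49\right)^{2} - -15927 = \left(-3\right) 2401 + 15927 = -7203 + 15927 = 8724$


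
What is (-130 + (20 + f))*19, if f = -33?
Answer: -2717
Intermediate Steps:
(-130 + (20 + f))*19 = (-130 + (20 - 33))*19 = (-130 - 13)*19 = -143*19 = -2717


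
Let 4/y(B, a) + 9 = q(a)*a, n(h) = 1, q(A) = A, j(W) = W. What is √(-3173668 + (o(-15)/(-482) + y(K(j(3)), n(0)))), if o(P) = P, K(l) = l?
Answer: 3*I*√20481093149/241 ≈ 1781.5*I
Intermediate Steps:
y(B, a) = 4/(-9 + a²) (y(B, a) = 4/(-9 + a*a) = 4/(-9 + a²))
√(-3173668 + (o(-15)/(-482) + y(K(j(3)), n(0)))) = √(-3173668 + (-15/(-482) + 4/(-9 + 1²))) = √(-3173668 + (-1/482*(-15) + 4/(-9 + 1))) = √(-3173668 + (15/482 + 4/(-8))) = √(-3173668 + (15/482 + 4*(-⅛))) = √(-3173668 + (15/482 - ½)) = √(-3173668 - 113/241) = √(-764854101/241) = 3*I*√20481093149/241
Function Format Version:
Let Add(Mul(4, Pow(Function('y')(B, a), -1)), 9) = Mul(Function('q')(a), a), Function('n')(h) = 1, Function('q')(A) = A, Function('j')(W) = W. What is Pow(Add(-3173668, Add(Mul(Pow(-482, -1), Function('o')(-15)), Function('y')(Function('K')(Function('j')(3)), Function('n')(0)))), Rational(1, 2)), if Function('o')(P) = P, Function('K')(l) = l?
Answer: Mul(Rational(3, 241), I, Pow(20481093149, Rational(1, 2))) ≈ Mul(1781.5, I)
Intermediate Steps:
Function('y')(B, a) = Mul(4, Pow(Add(-9, Pow(a, 2)), -1)) (Function('y')(B, a) = Mul(4, Pow(Add(-9, Mul(a, a)), -1)) = Mul(4, Pow(Add(-9, Pow(a, 2)), -1)))
Pow(Add(-3173668, Add(Mul(Pow(-482, -1), Function('o')(-15)), Function('y')(Function('K')(Function('j')(3)), Function('n')(0)))), Rational(1, 2)) = Pow(Add(-3173668, Add(Mul(Pow(-482, -1), -15), Mul(4, Pow(Add(-9, Pow(1, 2)), -1)))), Rational(1, 2)) = Pow(Add(-3173668, Add(Mul(Rational(-1, 482), -15), Mul(4, Pow(Add(-9, 1), -1)))), Rational(1, 2)) = Pow(Add(-3173668, Add(Rational(15, 482), Mul(4, Pow(-8, -1)))), Rational(1, 2)) = Pow(Add(-3173668, Add(Rational(15, 482), Mul(4, Rational(-1, 8)))), Rational(1, 2)) = Pow(Add(-3173668, Add(Rational(15, 482), Rational(-1, 2))), Rational(1, 2)) = Pow(Add(-3173668, Rational(-113, 241)), Rational(1, 2)) = Pow(Rational(-764854101, 241), Rational(1, 2)) = Mul(Rational(3, 241), I, Pow(20481093149, Rational(1, 2)))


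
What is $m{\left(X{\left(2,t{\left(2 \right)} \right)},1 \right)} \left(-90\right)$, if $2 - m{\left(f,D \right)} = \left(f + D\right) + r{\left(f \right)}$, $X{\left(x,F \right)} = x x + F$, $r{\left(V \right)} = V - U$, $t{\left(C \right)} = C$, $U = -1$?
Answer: $1080$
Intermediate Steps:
$r{\left(V \right)} = 1 + V$ ($r{\left(V \right)} = V - -1 = V + 1 = 1 + V$)
$X{\left(x,F \right)} = F + x^{2}$ ($X{\left(x,F \right)} = x^{2} + F = F + x^{2}$)
$m{\left(f,D \right)} = 1 - D - 2 f$ ($m{\left(f,D \right)} = 2 - \left(\left(f + D\right) + \left(1 + f\right)\right) = 2 - \left(\left(D + f\right) + \left(1 + f\right)\right) = 2 - \left(1 + D + 2 f\right) = 1 - D - 2 f$)
$m{\left(X{\left(2,t{\left(2 \right)} \right)},1 \right)} \left(-90\right) = \left(1 - 1 - 2 \left(2 + 2^{2}\right)\right) \left(-90\right) = \left(1 - 1 - 2 \left(2 + 4\right)\right) \left(-90\right) = \left(1 - 1 - 12\right) \left(-90\right) = \left(-12\right) \left(-90\right) = 1080$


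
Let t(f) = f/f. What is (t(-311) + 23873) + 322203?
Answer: 346077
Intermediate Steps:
t(f) = 1
(t(-311) + 23873) + 322203 = (1 + 23873) + 322203 = 23874 + 322203 = 346077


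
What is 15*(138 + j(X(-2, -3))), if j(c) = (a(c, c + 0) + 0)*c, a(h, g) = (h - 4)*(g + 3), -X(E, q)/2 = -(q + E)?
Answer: -12630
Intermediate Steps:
X(E, q) = 2*E + 2*q (X(E, q) = -(-2)*(q + E) = -(-2)*(E + q) = -2*(-E - q) = 2*E + 2*q)
a(h, g) = (-4 + h)*(3 + g)
j(c) = c*(-12 + c**2 - c) (j(c) = ((-12 - 4*(c + 0) + 3*c + (c + 0)*c) + 0)*c = ((-12 - 4*c + 3*c + c*c) + 0)*c = ((-12 - 4*c + 3*c + c**2) + 0)*c = ((-12 + c**2 - c) + 0)*c = (-12 + c**2 - c)*c = c*(-12 + c**2 - c))
15*(138 + j(X(-2, -3))) = 15*(138 + (2*(-2) + 2*(-3))*(-12 + (2*(-2) + 2*(-3))**2 - (2*(-2) + 2*(-3)))) = 15*(138 + (-4 - 6)*(-12 + (-4 - 6)**2 - (-4 - 6))) = 15*(138 - 10*(-12 + (-10)**2 - 1*(-10))) = 15*(138 - 10*(-12 + 100 + 10)) = 15*(138 - 10*98) = 15*(138 - 980) = 15*(-842) = -12630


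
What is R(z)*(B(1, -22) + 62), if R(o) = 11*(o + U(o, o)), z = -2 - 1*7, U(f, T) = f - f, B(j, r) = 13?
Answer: -7425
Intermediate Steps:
U(f, T) = 0
z = -9 (z = -2 - 7 = -9)
R(o) = 11*o (R(o) = 11*(o + 0) = 11*o)
R(z)*(B(1, -22) + 62) = (11*(-9))*(13 + 62) = -99*75 = -7425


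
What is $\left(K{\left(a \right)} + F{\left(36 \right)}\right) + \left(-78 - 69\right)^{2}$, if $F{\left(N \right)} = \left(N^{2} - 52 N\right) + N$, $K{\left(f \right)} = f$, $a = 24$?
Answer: $21093$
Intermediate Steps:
$F{\left(N \right)} = N^{2} - 51 N$
$\left(K{\left(a \right)} + F{\left(36 \right)}\right) + \left(-78 - 69\right)^{2} = \left(24 + 36 \left(-51 + 36\right)\right) + \left(-78 - 69\right)^{2} = \left(24 + 36 \left(-15\right)\right) + \left(-147\right)^{2} = \left(24 - 540\right) + 21609 = -516 + 21609 = 21093$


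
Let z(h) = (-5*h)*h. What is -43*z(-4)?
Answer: 3440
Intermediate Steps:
z(h) = -5*h**2
-43*z(-4) = -(-215)*(-4)**2 = -(-215)*16 = -43*(-80) = 3440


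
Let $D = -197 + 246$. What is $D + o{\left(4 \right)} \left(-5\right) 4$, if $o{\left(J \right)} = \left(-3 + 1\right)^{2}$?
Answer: $-31$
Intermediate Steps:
$o{\left(J \right)} = 4$ ($o{\left(J \right)} = \left(-2\right)^{2} = 4$)
$D = 49$
$D + o{\left(4 \right)} \left(-5\right) 4 = 49 + 4 \left(-5\right) 4 = 49 - 80 = -31$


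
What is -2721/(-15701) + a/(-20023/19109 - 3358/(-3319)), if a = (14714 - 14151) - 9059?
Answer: 143395439089809/608963285 ≈ 2.3547e+5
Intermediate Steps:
a = -8496 (a = 563 - 9059 = -8496)
-2721/(-15701) + a/(-20023/19109 - 3358/(-3319)) = -2721/(-15701) - 8496/(-20023/19109 - 3358/(-3319)) = -2721*(-1/15701) - 8496/(-20023*1/19109 - 3358*(-1/3319)) = 2721/15701 - 8496/(-20023/19109 + 3358/3319) = 2721/15701 - 8496/(-2288315/63422771) = 2721/15701 - 8496*(-63422771/2288315) = 2721/15701 + 9132879024/38785 = 143395439089809/608963285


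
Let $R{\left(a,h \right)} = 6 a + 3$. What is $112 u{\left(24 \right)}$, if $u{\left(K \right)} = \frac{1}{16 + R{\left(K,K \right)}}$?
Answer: $\frac{112}{163} \approx 0.68712$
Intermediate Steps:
$R{\left(a,h \right)} = 3 + 6 a$
$u{\left(K \right)} = \frac{1}{19 + 6 K}$ ($u{\left(K \right)} = \frac{1}{16 + \left(3 + 6 K\right)} = \frac{1}{19 + 6 K}$)
$112 u{\left(24 \right)} = \frac{112}{19 + 6 \cdot 24} = \frac{112}{19 + 144} = \frac{112}{163}$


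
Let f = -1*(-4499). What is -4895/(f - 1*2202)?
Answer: -4895/2297 ≈ -2.1310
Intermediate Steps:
f = 4499
-4895/(f - 1*2202) = -4895/(4499 - 1*2202) = -4895/(4499 - 2202) = -4895/2297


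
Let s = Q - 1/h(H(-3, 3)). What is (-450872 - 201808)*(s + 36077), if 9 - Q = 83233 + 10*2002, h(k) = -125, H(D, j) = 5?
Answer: 1095963808464/25 ≈ 4.3839e+10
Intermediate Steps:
Q = -103244 (Q = 9 - (83233 + 10*2002) = 9 - (83233 + 20020) = 9 - 1*103253 = 9 - 103253 = -103244)
s = -12905499/125 (s = -103244 - 1/(-125) = -103244 - 1*(-1/125) = -103244 + 1/125 = -12905499/125 ≈ -1.0324e+5)
(-450872 - 201808)*(s + 36077) = (-450872 - 201808)*(-12905499/125 + 36077) = -652680*(-8395874/125) = 1095963808464/25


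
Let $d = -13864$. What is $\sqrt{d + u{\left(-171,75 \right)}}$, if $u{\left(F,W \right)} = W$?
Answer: $i \sqrt{13789} \approx 117.43 i$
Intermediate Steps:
$\sqrt{d + u{\left(-171,75 \right)}} = \sqrt{-13864 + 75} = \sqrt{-13789} = i \sqrt{13789}$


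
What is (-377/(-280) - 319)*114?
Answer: -5069751/140 ≈ -36213.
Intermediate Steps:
(-377/(-280) - 319)*114 = (-377*(-1/280) - 319)*114 = (377/280 - 319)*114 = -88943/280*114 = -5069751/140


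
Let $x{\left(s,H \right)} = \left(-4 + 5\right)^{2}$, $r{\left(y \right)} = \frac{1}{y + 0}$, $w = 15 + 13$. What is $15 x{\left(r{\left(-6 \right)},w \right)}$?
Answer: $15$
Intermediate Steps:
$w = 28$
$r{\left(y \right)} = \frac{1}{y}$
$x{\left(s,H \right)} = 1$ ($x{\left(s,H \right)} = 1^{2} = 1$)
$15 x{\left(r{\left(-6 \right)},w \right)} = 15 \cdot 1 = 15$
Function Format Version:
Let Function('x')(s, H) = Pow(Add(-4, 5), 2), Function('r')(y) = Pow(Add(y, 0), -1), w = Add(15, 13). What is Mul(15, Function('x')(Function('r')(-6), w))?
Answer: 15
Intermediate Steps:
w = 28
Function('r')(y) = Pow(y, -1)
Function('x')(s, H) = 1 (Function('x')(s, H) = Pow(1, 2) = 1)
Mul(15, Function('x')(Function('r')(-6), w)) = Mul(15, 1) = 15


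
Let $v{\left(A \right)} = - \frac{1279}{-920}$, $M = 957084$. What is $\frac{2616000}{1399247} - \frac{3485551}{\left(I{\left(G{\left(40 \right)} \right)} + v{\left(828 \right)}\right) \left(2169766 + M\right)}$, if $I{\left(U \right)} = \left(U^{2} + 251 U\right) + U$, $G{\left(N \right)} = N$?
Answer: $\frac{382188084545959612}{204435331830536235} \approx 1.8695$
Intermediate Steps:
$I{\left(U \right)} = U^{2} + 252 U$
$v{\left(A \right)} = \frac{1279}{920}$ ($v{\left(A \right)} = \left(-1279\right) \left(- \frac{1}{920}\right) = \frac{1279}{920}$)
$\frac{2616000}{1399247} - \frac{3485551}{\left(I{\left(G{\left(40 \right)} \right)} + v{\left(828 \right)}\right) \left(2169766 + M\right)} = \frac{2616000}{1399247} - \frac{3485551}{\left(40 \left(252 + 40\right) + \frac{1279}{920}\right) \left(2169766 + 957084\right)} = 2616000 \cdot \frac{1}{1399247} - \frac{3485551}{\left(40 \cdot 292 + \frac{1279}{920}\right) 3126850} = \frac{2616000}{1399247} - \frac{3485551}{\left(11680 + \frac{1279}{920}\right) 3126850} = \frac{2616000}{1399247} - \frac{3485551}{\frac{10746879}{920} \cdot 3126850} = \frac{2616000}{1399247} - \frac{3485551}{\frac{146103820005}{4}} = \frac{2616000}{1399247} - \frac{13942204}{146103820005} = \frac{382188084545959612}{204435331830536235}$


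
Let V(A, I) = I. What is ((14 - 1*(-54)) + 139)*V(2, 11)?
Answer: 2277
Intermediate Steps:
((14 - 1*(-54)) + 139)*V(2, 11) = ((14 - 1*(-54)) + 139)*11 = ((14 + 54) + 139)*11 = (68 + 139)*11 = 207*11 = 2277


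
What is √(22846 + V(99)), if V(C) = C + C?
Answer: 2*√5761 ≈ 151.80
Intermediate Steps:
V(C) = 2*C
√(22846 + V(99)) = √(22846 + 2*99) = √(22846 + 198) = √23044 = 2*√5761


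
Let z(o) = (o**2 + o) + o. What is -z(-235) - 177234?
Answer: -231989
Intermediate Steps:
z(o) = o**2 + 2*o (z(o) = (o + o**2) + o = o**2 + 2*o)
-z(-235) - 177234 = -(-235)*(2 - 235) - 177234 = -(-235)*(-233) - 177234 = -1*54755 - 177234 = -54755 - 177234 = -231989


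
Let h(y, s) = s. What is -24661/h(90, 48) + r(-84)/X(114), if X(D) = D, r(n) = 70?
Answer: -467999/912 ≈ -513.16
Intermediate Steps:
-24661/h(90, 48) + r(-84)/X(114) = -24661/48 + 70/114 = -24661*1/48 + 70*(1/114) = -24661/48 + 35/57 = -467999/912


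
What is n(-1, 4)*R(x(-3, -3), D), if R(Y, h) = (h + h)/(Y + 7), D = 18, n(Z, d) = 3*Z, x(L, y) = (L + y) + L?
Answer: 54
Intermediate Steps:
x(L, y) = y + 2*L
R(Y, h) = 2*h/(7 + Y) (R(Y, h) = (2*h)/(7 + Y) = 2*h/(7 + Y))
n(-1, 4)*R(x(-3, -3), D) = (3*(-1))*(2*18/(7 + (-3 + 2*(-3)))) = -6*18/(7 + (-3 - 6)) = -6*18/(7 - 9) = -6*18/(-2) = -6*18*(-1)/2 = -3*(-18) = 54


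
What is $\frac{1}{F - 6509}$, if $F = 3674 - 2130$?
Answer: $- \frac{1}{4965} \approx -0.00020141$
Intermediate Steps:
$F = 1544$ ($F = 3674 - 2130 = 1544$)
$\frac{1}{F - 6509} = \frac{1}{1544 - 6509} = \frac{1}{-4965} = - \frac{1}{4965}$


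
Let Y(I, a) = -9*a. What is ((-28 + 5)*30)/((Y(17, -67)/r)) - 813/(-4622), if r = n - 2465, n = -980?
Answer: 3662405113/929022 ≈ 3942.2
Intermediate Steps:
r = -3445 (r = -980 - 2465 = -3445)
((-28 + 5)*30)/((Y(17, -67)/r)) - 813/(-4622) = ((-28 + 5)*30)/((-9*(-67)/(-3445))) - 813/(-4622) = (-23*30)/((603*(-1/3445))) - 813*(-1/4622) = -690/(-603/3445) + 813/4622 = -690*(-3445/603) + 813/4622 = 792350/201 + 813/4622 = 3662405113/929022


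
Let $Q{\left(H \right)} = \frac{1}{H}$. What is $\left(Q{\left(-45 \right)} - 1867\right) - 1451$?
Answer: $- \frac{149311}{45} \approx -3318.0$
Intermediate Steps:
$\left(Q{\left(-45 \right)} - 1867\right) - 1451 = \left(\frac{1}{-45} - 1867\right) - 1451 = \left(- \frac{1}{45} - 1867\right) - 1451 = - \frac{84016}{45} - 1451 = - \frac{149311}{45}$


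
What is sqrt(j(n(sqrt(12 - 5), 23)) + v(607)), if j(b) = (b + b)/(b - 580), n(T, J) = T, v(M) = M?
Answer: sqrt(352060 - 609*sqrt(7))/sqrt(580 - sqrt(7)) ≈ 24.637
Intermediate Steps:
j(b) = 2*b/(-580 + b) (j(b) = (2*b)/(-580 + b) = 2*b/(-580 + b))
sqrt(j(n(sqrt(12 - 5), 23)) + v(607)) = sqrt(2*sqrt(12 - 5)/(-580 + sqrt(12 - 5)) + 607) = sqrt(2*sqrt(7)/(-580 + sqrt(7)) + 607) = sqrt(607 + 2*sqrt(7)/(-580 + sqrt(7)))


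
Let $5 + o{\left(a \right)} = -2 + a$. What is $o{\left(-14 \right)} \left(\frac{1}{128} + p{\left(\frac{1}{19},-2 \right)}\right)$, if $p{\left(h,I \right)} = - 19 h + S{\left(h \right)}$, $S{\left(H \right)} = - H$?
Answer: $\frac{53361}{2432} \approx 21.941$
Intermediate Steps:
$o{\left(a \right)} = -7 + a$ ($o{\left(a \right)} = -5 + \left(-2 + a\right) = -7 + a$)
$p{\left(h,I \right)} = - 20 h$ ($p{\left(h,I \right)} = - 19 h - h = - 20 h$)
$o{\left(-14 \right)} \left(\frac{1}{128} + p{\left(\frac{1}{19},-2 \right)}\right) = \left(-7 - 14\right) \left(\frac{1}{128} - \frac{20}{19}\right) = - 21 \left(\frac{1}{128} - \frac{20}{19}\right) = \left(-21\right) \left(- \frac{2541}{2432}\right) = \frac{53361}{2432}$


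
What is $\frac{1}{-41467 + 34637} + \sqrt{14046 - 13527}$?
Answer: $- \frac{1}{6830} + \sqrt{519} \approx 22.781$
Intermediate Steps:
$\frac{1}{-41467 + 34637} + \sqrt{14046 - 13527} = \frac{1}{-6830} + \sqrt{519} = - \frac{1}{6830} + \sqrt{519}$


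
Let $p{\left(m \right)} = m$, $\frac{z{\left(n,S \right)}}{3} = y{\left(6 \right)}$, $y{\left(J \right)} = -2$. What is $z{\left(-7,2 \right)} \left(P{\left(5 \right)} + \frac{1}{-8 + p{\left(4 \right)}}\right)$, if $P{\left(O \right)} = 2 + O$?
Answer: $- \frac{81}{2} \approx -40.5$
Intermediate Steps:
$z{\left(n,S \right)} = -6$ ($z{\left(n,S \right)} = 3 \left(-2\right) = -6$)
$z{\left(-7,2 \right)} \left(P{\left(5 \right)} + \frac{1}{-8 + p{\left(4 \right)}}\right) = - 6 \left(\left(2 + 5\right) + \frac{1}{-8 + 4}\right) = - 6 \left(7 + \frac{1}{-4}\right) = - 6 \left(7 - \frac{1}{4}\right) = \left(-6\right) \frac{27}{4} = - \frac{81}{2}$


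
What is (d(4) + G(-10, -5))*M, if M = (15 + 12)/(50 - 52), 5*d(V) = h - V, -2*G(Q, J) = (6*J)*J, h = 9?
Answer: 999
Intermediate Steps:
G(Q, J) = -3*J² (G(Q, J) = -6*J*J/2 = -3*J²)
d(V) = 9/5 - V/5 (d(V) = (9 - V)/5 = 9/5 - V/5)
M = -27/2 (M = 27/(-2) = 27*(-½) = -27/2 ≈ -13.500)
(d(4) + G(-10, -5))*M = ((9/5 - ⅕*4) - 3*(-5)²)*(-27/2) = ((9/5 - ⅘) - 3*25)*(-27/2) = (1 - 75)*(-27/2) = -74*(-27/2) = 999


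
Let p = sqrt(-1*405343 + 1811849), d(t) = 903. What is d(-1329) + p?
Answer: 903 + sqrt(1406506) ≈ 2089.0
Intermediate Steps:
p = sqrt(1406506) (p = sqrt(-405343 + 1811849) = sqrt(1406506) ≈ 1186.0)
d(-1329) + p = 903 + sqrt(1406506)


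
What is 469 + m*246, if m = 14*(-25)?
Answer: -85631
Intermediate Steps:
m = -350
469 + m*246 = 469 - 350*246 = 469 - 86100 = -85631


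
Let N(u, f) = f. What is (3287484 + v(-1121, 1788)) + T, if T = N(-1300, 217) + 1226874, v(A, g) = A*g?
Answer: 2510227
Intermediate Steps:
T = 1227091 (T = 217 + 1226874 = 1227091)
(3287484 + v(-1121, 1788)) + T = (3287484 - 1121*1788) + 1227091 = (3287484 - 2004348) + 1227091 = 1283136 + 1227091 = 2510227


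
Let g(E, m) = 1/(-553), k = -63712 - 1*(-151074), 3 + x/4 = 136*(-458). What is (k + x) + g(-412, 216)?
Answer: -89476507/553 ≈ -1.6180e+5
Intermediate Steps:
x = -249164 (x = -12 + 4*(136*(-458)) = -12 + 4*(-62288) = -12 - 249152 = -249164)
k = 87362 (k = -63712 + 151074 = 87362)
g(E, m) = -1/553
(k + x) + g(-412, 216) = (87362 - 249164) - 1/553 = -161802 - 1/553 = -89476507/553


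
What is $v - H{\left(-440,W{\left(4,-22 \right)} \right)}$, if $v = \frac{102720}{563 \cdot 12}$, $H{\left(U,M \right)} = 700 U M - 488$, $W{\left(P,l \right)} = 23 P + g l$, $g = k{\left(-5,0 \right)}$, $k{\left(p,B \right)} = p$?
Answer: $\frac{35027891304}{563} \approx 6.2217 \cdot 10^{7}$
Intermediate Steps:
$g = -5$
$W{\left(P,l \right)} = - 5 l + 23 P$ ($W{\left(P,l \right)} = 23 P - 5 l = - 5 l + 23 P$)
$H{\left(U,M \right)} = -488 + 700 M U$ ($H{\left(U,M \right)} = 700 M U - 488 = -488 + 700 M U$)
$v = \frac{8560}{563}$ ($v = \frac{102720}{6756} = 102720 \cdot \frac{1}{6756} = \frac{8560}{563} \approx 15.204$)
$v - H{\left(-440,W{\left(4,-22 \right)} \right)} = \frac{8560}{563} - \left(-488 + 700 \left(\left(-5\right) \left(-22\right) + 23 \cdot 4\right) \left(-440\right)\right) = \frac{8560}{563} - \left(-488 + 700 \left(110 + 92\right) \left(-440\right)\right) = \frac{8560}{563} - \left(-488 + 700 \cdot 202 \left(-440\right)\right) = \frac{8560}{563} - \left(-488 - 62216000\right) = \frac{8560}{563} - -62216488 = \frac{8560}{563} + 62216488 = \frac{35027891304}{563}$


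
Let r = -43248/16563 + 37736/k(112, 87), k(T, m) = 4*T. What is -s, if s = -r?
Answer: 25235261/309176 ≈ 81.621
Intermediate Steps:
r = 25235261/309176 (r = -43248/16563 + 37736/((4*112)) = -43248*1/16563 + 37736/448 = -14416/5521 + 37736*(1/448) = -14416/5521 + 4717/56 = 25235261/309176 ≈ 81.621)
s = -25235261/309176 (s = -1*25235261/309176 = -25235261/309176 ≈ -81.621)
-s = -1*(-25235261/309176) = 25235261/309176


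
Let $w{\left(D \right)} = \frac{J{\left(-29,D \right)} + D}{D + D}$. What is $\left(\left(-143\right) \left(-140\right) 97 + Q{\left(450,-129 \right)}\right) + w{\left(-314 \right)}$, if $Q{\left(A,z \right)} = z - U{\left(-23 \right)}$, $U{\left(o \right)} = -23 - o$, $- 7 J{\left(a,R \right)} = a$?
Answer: $\frac{8536203325}{4396} \approx 1.9418 \cdot 10^{6}$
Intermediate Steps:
$J{\left(a,R \right)} = - \frac{a}{7}$
$Q{\left(A,z \right)} = z$ ($Q{\left(A,z \right)} = z - \left(-23 - -23\right) = z - \left(-23 + 23\right) = z - 0 = z + 0 = z$)
$w{\left(D \right)} = \frac{\frac{29}{7} + D}{2 D}$ ($w{\left(D \right)} = \frac{\left(- \frac{1}{7}\right) \left(-29\right) + D}{D + D} = \frac{\frac{29}{7} + D}{2 D}$)
$\left(\left(-143\right) \left(-140\right) 97 + Q{\left(450,-129 \right)}\right) + w{\left(-314 \right)} = \left(\left(-143\right) \left(-140\right) 97 - 129\right) + \frac{29 + 7 \left(-314\right)}{14 \left(-314\right)} = \left(20020 \cdot 97 - 129\right) + \frac{1}{14} \left(- \frac{1}{314}\right) \left(29 - 2198\right) = \left(1941940 - 129\right) + \frac{1}{14} \left(- \frac{1}{314}\right) \left(-2169\right) = 1941811 + \frac{2169}{4396} = \frac{8536203325}{4396}$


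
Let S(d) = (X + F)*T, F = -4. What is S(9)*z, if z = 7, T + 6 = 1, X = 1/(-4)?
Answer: 595/4 ≈ 148.75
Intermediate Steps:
X = -¼ (X = 1*(-¼) = -¼ ≈ -0.25000)
T = -5 (T = -6 + 1 = -5)
S(d) = 85/4 (S(d) = (-¼ - 4)*(-5) = -17/4*(-5) = 85/4)
S(9)*z = (85/4)*7 = 595/4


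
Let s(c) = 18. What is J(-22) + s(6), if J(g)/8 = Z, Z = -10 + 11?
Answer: 26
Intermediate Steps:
Z = 1
J(g) = 8 (J(g) = 8*1 = 8)
J(-22) + s(6) = 8 + 18 = 26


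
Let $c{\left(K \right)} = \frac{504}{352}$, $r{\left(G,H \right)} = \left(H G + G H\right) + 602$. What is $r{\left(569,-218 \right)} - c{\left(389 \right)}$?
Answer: $- \frac{10889271}{44} \approx -2.4748 \cdot 10^{5}$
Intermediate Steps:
$r{\left(G,H \right)} = 602 + 2 G H$ ($r{\left(G,H \right)} = \left(G H + G H\right) + 602 = 2 G H + 602 = 602 + 2 G H$)
$c{\left(K \right)} = \frac{63}{44}$ ($c{\left(K \right)} = 504 \cdot \frac{1}{352} = \frac{63}{44}$)
$r{\left(569,-218 \right)} - c{\left(389 \right)} = \left(602 + 2 \cdot 569 \left(-218\right)\right) - \frac{63}{44} = \left(602 - 248084\right) - \frac{63}{44} = -247482 - \frac{63}{44} = - \frac{10889271}{44}$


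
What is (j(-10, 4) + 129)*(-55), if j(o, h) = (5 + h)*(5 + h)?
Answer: -11550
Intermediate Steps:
j(o, h) = (5 + h)²
(j(-10, 4) + 129)*(-55) = ((5 + 4)² + 129)*(-55) = (9² + 129)*(-55) = (81 + 129)*(-55) = 210*(-55) = -11550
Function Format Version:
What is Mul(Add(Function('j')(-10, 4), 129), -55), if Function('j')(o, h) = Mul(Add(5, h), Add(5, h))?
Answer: -11550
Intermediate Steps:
Function('j')(o, h) = Pow(Add(5, h), 2)
Mul(Add(Function('j')(-10, 4), 129), -55) = Mul(Add(Pow(Add(5, 4), 2), 129), -55) = Mul(Add(Pow(9, 2), 129), -55) = Mul(Add(81, 129), -55) = Mul(210, -55) = -11550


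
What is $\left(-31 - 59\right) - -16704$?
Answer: $16614$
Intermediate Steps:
$\left(-31 - 59\right) - -16704 = -90 + 16704 = 16614$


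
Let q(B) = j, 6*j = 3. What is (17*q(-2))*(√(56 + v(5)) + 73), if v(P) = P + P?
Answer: 1241/2 + 17*√66/2 ≈ 689.55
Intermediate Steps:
v(P) = 2*P
j = ½ (j = (⅙)*3 = ½ ≈ 0.50000)
q(B) = ½
(17*q(-2))*(√(56 + v(5)) + 73) = (17*(½))*(√(56 + 2*5) + 73) = 17*(√(56 + 10) + 73)/2 = 17*(√66 + 73)/2 = 17*(73 + √66)/2 = 1241/2 + 17*√66/2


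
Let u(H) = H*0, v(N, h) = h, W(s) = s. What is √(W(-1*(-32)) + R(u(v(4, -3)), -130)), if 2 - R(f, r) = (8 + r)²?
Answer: 15*I*√66 ≈ 121.86*I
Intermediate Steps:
u(H) = 0
R(f, r) = 2 - (8 + r)²
√(W(-1*(-32)) + R(u(v(4, -3)), -130)) = √(-1*(-32) + (2 - (8 - 130)²)) = √(32 + (2 - 1*(-122)²)) = √(32 + (2 - 1*14884)) = √(32 + (2 - 14884)) = √(32 - 14882) = √(-14850) = 15*I*√66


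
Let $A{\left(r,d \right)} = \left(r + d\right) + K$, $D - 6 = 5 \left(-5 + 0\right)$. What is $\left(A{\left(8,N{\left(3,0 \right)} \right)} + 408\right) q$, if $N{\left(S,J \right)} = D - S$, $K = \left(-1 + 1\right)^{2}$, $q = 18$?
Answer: $7092$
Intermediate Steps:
$D = -19$ ($D = 6 + 5 \left(-5 + 0\right) = 6 + 5 \left(-5\right) = 6 - 25 = -19$)
$K = 0$ ($K = 0^{2} = 0$)
$N{\left(S,J \right)} = -19 - S$
$A{\left(r,d \right)} = d + r$ ($A{\left(r,d \right)} = \left(r + d\right) + 0 = \left(d + r\right) + 0 = d + r$)
$\left(A{\left(8,N{\left(3,0 \right)} \right)} + 408\right) q = \left(\left(\left(-19 - 3\right) + 8\right) + 408\right) 18 = \left(\left(-22 + 8\right) + 408\right) 18 = \left(-14 + 408\right) 18 = 394 \cdot 18 = 7092$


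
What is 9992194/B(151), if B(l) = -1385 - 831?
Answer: -4996097/1108 ≈ -4509.1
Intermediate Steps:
B(l) = -2216
9992194/B(151) = 9992194/(-2216) = 9992194*(-1/2216) = -4996097/1108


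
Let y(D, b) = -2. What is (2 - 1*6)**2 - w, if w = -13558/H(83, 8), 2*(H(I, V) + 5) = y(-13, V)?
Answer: -6731/3 ≈ -2243.7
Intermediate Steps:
H(I, V) = -6 (H(I, V) = -5 + (1/2)*(-2) = -5 - 1 = -6)
w = 6779/3 (w = -13558/(-6) = -13558*(-1/6) = 6779/3 ≈ 2259.7)
(2 - 1*6)**2 - w = (2 - 1*6)**2 - 1*6779/3 = (2 - 6)**2 - 6779/3 = (-4)**2 - 6779/3 = 16 - 6779/3 = -6731/3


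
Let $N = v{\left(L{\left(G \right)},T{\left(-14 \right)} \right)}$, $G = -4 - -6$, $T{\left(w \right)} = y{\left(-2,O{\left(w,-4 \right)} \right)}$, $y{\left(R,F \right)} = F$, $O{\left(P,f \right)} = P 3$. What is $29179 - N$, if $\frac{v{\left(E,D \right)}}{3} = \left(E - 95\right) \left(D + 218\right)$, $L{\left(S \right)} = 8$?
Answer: $75115$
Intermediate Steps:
$O{\left(P,f \right)} = 3 P$
$T{\left(w \right)} = 3 w$
$G = 2$ ($G = -4 + 6 = 2$)
$v{\left(E,D \right)} = 3 \left(-95 + E\right) \left(218 + D\right)$ ($v{\left(E,D \right)} = 3 \left(E - 95\right) \left(D + 218\right) = 3 \left(-95 + E\right) \left(218 + D\right)$)
$N = -45936$ ($N = -62130 - 285 \cdot 3 \left(-14\right) + 654 \cdot 8 + 3 \cdot 3 \left(-14\right) 8 = -62130 - -11970 + 5232 + 3 \left(-42\right) 8 = -62130 + 11970 + 5232 - 1008 = -45936$)
$29179 - N = 29179 - -45936 = 29179 + 45936 = 75115$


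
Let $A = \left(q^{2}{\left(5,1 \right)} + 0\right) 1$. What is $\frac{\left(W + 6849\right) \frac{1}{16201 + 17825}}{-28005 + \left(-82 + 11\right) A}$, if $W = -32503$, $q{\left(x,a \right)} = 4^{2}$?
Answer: $\frac{12827}{785677353} \approx 1.6326 \cdot 10^{-5}$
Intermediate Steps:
$q{\left(x,a \right)} = 16$
$A = 256$ ($A = \left(16^{2} + 0\right) 1 = \left(256 + 0\right) 1 = 256 \cdot 1 = 256$)
$\frac{\left(W + 6849\right) \frac{1}{16201 + 17825}}{-28005 + \left(-82 + 11\right) A} = \frac{\left(-32503 + 6849\right) \frac{1}{16201 + 17825}}{-28005 + \left(-82 + 11\right) 256} = \frac{\left(-25654\right) \frac{1}{34026}}{-28005 - 18176} = - \frac{12827}{17013 \left(-46181\right)} = \left(- \frac{12827}{17013}\right) \left(- \frac{1}{46181}\right) = \frac{12827}{785677353}$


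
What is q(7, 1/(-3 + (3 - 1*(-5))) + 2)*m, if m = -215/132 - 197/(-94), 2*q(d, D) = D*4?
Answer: 2897/1410 ≈ 2.0546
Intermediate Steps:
q(d, D) = 2*D (q(d, D) = (D*4)/2 = (4*D)/2 = 2*D)
m = 2897/6204 (m = -215*1/132 - 197*(-1/94) = -215/132 + 197/94 = 2897/6204 ≈ 0.46696)
q(7, 1/(-3 + (3 - 1*(-5))) + 2)*m = (2*(1/(-3 + (3 - 1*(-5))) + 2))*(2897/6204) = (2*(1/(-3 + (3 + 5)) + 2))*(2897/6204) = (2*(1/(-3 + 8) + 2))*(2897/6204) = (2*(1/5 + 2))*(2897/6204) = (2*(⅕ + 2))*(2897/6204) = (2*(11/5))*(2897/6204) = (22/5)*(2897/6204) = 2897/1410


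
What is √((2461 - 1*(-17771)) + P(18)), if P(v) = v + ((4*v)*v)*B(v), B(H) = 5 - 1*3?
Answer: 9*√282 ≈ 151.14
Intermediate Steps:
B(H) = 2 (B(H) = 5 - 3 = 2)
P(v) = v + 8*v² (P(v) = v + ((4*v)*v)*2 = v + (4*v²)*2 = v + 8*v²)
√((2461 - 1*(-17771)) + P(18)) = √((2461 - 1*(-17771)) + 18*(1 + 8*18)) = √((2461 + 17771) + 18*(1 + 144)) = √(20232 + 18*145) = √(20232 + 2610) = √22842 = 9*√282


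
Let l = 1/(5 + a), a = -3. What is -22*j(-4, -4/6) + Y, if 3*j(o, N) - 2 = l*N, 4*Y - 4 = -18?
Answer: -283/18 ≈ -15.722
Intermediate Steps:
l = 1/2 (l = 1/(5 - 3) = 1/2 ≈ 0.50000)
Y = -7/2 (Y = 1 + (1/4)*(-18) = 1 - 9/2 = -7/2 ≈ -3.5000)
j(o, N) = 2/3 + N/6 (j(o, N) = 2/3 + (N/2)/3 = 2/3 + N/6)
-22*j(-4, -4/6) + Y = -22*(2/3 + (-4/6)/6) - 7/2 = -22*(2/3 + (-4*1/6)/6) - 7/2 = -22*(2/3 + (1/6)*(-2/3)) - 7/2 = -22*(2/3 - 1/9) - 7/2 = -22*5/9 - 7/2 = -110/9 - 7/2 = -283/18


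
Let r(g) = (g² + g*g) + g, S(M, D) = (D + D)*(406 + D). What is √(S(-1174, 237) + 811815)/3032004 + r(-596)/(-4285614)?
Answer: -118306/714269 + √1116597/3032004 ≈ -0.16528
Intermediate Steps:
S(M, D) = 2*D*(406 + D) (S(M, D) = (2*D)*(406 + D) = 2*D*(406 + D))
r(g) = g + 2*g² (r(g) = (g² + g²) + g = 2*g² + g = g + 2*g²)
√(S(-1174, 237) + 811815)/3032004 + r(-596)/(-4285614) = √(2*237*(406 + 237) + 811815)/3032004 - 596*(1 + 2*(-596))/(-4285614) = √(2*237*643 + 811815)*(1/3032004) - 596*(1 - 1192)*(-1/4285614) = √(304782 + 811815)*(1/3032004) - 596*(-1191)*(-1/4285614) = √1116597*(1/3032004) + 709836*(-1/4285614) = √1116597/3032004 - 118306/714269 = -118306/714269 + √1116597/3032004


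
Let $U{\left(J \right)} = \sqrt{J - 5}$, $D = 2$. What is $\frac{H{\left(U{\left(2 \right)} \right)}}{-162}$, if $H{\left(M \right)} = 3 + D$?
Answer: $- \frac{5}{162} \approx -0.030864$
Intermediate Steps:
$U{\left(J \right)} = \sqrt{-5 + J}$
$H{\left(M \right)} = 5$ ($H{\left(M \right)} = 3 + 2 = 5$)
$\frac{H{\left(U{\left(2 \right)} \right)}}{-162} = \frac{5}{-162} = 5 \left(- \frac{1}{162}\right) = - \frac{5}{162}$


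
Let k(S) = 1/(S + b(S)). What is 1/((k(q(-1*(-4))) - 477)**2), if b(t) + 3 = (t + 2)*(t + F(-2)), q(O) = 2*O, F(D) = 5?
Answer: 18225/4146587236 ≈ 4.3952e-6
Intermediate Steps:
b(t) = -3 + (2 + t)*(5 + t) (b(t) = -3 + (t + 2)*(t + 5) = -3 + (2 + t)*(5 + t))
k(S) = 1/(7 + S**2 + 8*S) (k(S) = 1/(S + (7 + S**2 + 7*S)) = 1/(7 + S**2 + 8*S))
1/((k(q(-1*(-4))) - 477)**2) = 1/((1/(7 + (2*(-1*(-4)))**2 + 8*(2*(-1*(-4)))) - 477)**2) = 1/((1/(7 + (2*4)**2 + 8*(2*4)) - 477)**2) = 1/((1/(7 + 8**2 + 8*8) - 477)**2) = 1/((1/(7 + 64 + 64) - 477)**2) = 1/((1/135 - 477)**2) = 1/((-64394/135)**2) = 1/(4146587236/18225) = 18225/4146587236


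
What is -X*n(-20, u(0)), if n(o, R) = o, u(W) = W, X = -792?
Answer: -15840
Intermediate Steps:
-X*n(-20, u(0)) = -(-792)*(-20) = -1*15840 = -15840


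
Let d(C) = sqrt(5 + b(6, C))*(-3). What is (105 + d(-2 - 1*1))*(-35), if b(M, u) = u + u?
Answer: -3675 + 105*I ≈ -3675.0 + 105.0*I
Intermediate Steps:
b(M, u) = 2*u
d(C) = -3*sqrt(5 + 2*C) (d(C) = sqrt(5 + 2*C)*(-3) = -3*sqrt(5 + 2*C))
(105 + d(-2 - 1*1))*(-35) = (105 - 3*sqrt(5 + 2*(-2 - 1*1)))*(-35) = (105 - 3*sqrt(5 + 2*(-2 - 1)))*(-35) = (105 - 3*sqrt(5 + 2*(-3)))*(-35) = (105 - 3*sqrt(5 - 6))*(-35) = (105 - 3*I)*(-35) = -3675 + 105*I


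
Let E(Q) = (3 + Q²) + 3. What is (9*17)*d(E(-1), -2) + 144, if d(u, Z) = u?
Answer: 1215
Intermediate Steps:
E(Q) = 6 + Q²
(9*17)*d(E(-1), -2) + 144 = (9*17)*(6 + (-1)²) + 144 = 153*(6 + 1) + 144 = 153*7 + 144 = 1071 + 144 = 1215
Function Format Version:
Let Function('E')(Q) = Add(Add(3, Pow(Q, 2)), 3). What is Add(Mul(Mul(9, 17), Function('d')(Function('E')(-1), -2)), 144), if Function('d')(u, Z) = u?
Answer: 1215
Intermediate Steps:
Function('E')(Q) = Add(6, Pow(Q, 2))
Add(Mul(Mul(9, 17), Function('d')(Function('E')(-1), -2)), 144) = Add(Mul(Mul(9, 17), Add(6, Pow(-1, 2))), 144) = Add(Mul(153, Add(6, 1)), 144) = Add(Mul(153, 7), 144) = Add(1071, 144) = 1215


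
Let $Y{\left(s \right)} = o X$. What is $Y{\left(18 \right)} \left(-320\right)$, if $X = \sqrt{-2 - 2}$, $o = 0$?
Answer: $0$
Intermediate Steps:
$X = 2 i$ ($X = \sqrt{-4} = 2 i \approx 2.0 i$)
$Y{\left(s \right)} = 0$ ($Y{\left(s \right)} = 0 \cdot 2 i = 0$)
$Y{\left(18 \right)} \left(-320\right) = 0 \left(-320\right) = 0$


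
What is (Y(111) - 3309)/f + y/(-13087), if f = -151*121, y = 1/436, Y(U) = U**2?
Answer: -51421877455/104253083572 ≈ -0.49324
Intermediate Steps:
y = 1/436 ≈ 0.0022936
f = -18271
(Y(111) - 3309)/f + y/(-13087) = (111**2 - 3309)/(-18271) + (1/436)/(-13087) = (12321 - 3309)*(-1/18271) + (1/436)*(-1/13087) = 9012*(-1/18271) - 1/5705932 = -9012/18271 - 1/5705932 = -51421877455/104253083572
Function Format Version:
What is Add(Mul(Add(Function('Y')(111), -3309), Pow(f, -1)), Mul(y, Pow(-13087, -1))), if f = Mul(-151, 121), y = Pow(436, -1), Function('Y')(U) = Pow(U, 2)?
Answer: Rational(-51421877455, 104253083572) ≈ -0.49324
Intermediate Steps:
y = Rational(1, 436) ≈ 0.0022936
f = -18271
Add(Mul(Add(Function('Y')(111), -3309), Pow(f, -1)), Mul(y, Pow(-13087, -1))) = Add(Mul(Add(Pow(111, 2), -3309), Pow(-18271, -1)), Mul(Rational(1, 436), Pow(-13087, -1))) = Add(Mul(Add(12321, -3309), Rational(-1, 18271)), Mul(Rational(1, 436), Rational(-1, 13087))) = Add(Mul(9012, Rational(-1, 18271)), Rational(-1, 5705932)) = Add(Rational(-9012, 18271), Rational(-1, 5705932)) = Rational(-51421877455, 104253083572)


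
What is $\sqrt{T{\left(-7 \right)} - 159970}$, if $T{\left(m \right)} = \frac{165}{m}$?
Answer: $\frac{i \sqrt{7839685}}{7} \approx 399.99 i$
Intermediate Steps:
$\sqrt{T{\left(-7 \right)} - 159970} = \sqrt{\frac{165}{-7} - 159970} = \sqrt{165 \left(- \frac{1}{7}\right) - 159970} = \sqrt{- \frac{165}{7} - 159970} = \sqrt{- \frac{1119955}{7}} = \frac{i \sqrt{7839685}}{7}$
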